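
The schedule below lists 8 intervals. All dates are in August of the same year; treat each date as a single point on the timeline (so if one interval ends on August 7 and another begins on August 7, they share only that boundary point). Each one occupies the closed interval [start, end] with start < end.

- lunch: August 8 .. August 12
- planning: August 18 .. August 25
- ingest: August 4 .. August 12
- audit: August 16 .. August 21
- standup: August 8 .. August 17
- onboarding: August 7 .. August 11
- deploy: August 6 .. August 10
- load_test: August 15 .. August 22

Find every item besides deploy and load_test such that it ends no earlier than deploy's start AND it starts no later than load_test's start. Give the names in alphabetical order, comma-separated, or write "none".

Conditions: its end is no earlier than deploy's start (X.end >= August 6) AND its start is no later than load_test's start (X.start <= August 15).
audit: end August 21 >= August 6? ✓; start August 16 <= August 15? ✗ → no.
ingest: end August 12 >= August 6? ✓; start August 4 <= August 15? ✓ → yes.
lunch: end August 12 >= August 6? ✓; start August 8 <= August 15? ✓ → yes.
onboarding: end August 11 >= August 6? ✓; start August 7 <= August 15? ✓ → yes.
planning: end August 25 >= August 6? ✓; start August 18 <= August 15? ✗ → no.
standup: end August 17 >= August 6? ✓; start August 8 <= August 15? ✓ → yes.
Result: ingest, lunch, onboarding, standup.

ingest, lunch, onboarding, standup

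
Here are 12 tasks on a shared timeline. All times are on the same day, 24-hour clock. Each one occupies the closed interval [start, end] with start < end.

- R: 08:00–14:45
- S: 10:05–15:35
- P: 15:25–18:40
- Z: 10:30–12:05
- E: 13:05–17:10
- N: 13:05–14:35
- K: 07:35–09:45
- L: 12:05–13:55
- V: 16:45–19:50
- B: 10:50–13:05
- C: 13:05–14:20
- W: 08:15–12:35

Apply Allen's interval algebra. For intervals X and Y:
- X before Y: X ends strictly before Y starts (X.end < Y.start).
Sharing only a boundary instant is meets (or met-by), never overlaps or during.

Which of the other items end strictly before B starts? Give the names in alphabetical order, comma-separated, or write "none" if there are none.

Target B = [10:50, 13:05].
C [13:05, 14:20] → met-by → no.
E [13:05, 17:10] → met-by → no.
K [07:35, 09:45] → before → yes.
L [12:05, 13:55] → overlapped-by → no.
N [13:05, 14:35] → met-by → no.
P [15:25, 18:40] → after → no.
R [08:00, 14:45] → contains → no.
S [10:05, 15:35] → contains → no.
V [16:45, 19:50] → after → no.
W [08:15, 12:35] → overlaps → no.
Z [10:30, 12:05] → overlaps → no.
Result: K.

K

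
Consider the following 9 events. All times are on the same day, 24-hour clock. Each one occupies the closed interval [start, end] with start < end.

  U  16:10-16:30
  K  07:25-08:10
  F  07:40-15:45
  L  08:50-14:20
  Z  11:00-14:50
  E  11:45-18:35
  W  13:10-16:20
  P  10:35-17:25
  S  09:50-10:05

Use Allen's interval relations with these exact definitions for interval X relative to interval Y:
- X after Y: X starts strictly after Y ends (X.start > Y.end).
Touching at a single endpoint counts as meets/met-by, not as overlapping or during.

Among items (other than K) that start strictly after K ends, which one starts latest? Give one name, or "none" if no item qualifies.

Target K = [07:25, 08:10].
E [11:45, 18:35] → after → candidate.
F [07:40, 15:45] → overlapped-by → excluded.
L [08:50, 14:20] → after → candidate.
P [10:35, 17:25] → after → candidate.
S [09:50, 10:05] → after → candidate.
U [16:10, 16:30] → after → candidate.
W [13:10, 16:20] → after → candidate.
Z [11:00, 14:50] → after → candidate.
Among candidates, latest start is 16:10 → U.

U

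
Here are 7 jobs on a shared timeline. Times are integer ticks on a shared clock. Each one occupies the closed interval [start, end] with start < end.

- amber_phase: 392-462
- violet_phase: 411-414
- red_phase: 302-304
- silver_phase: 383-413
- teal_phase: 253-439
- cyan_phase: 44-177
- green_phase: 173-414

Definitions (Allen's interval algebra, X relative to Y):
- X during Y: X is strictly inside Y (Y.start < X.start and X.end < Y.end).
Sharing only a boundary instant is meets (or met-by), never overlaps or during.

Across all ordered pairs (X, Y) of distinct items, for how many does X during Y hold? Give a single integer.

Checking all 42 ordered pairs for relation 'during'; matching pairs in alphabetical order:
(red_phase, green_phase): red_phase during green_phase ✓
(red_phase, teal_phase): red_phase during teal_phase ✓
(silver_phase, green_phase): silver_phase during green_phase ✓
(silver_phase, teal_phase): silver_phase during teal_phase ✓
(violet_phase, amber_phase): violet_phase during amber_phase ✓
(violet_phase, teal_phase): violet_phase during teal_phase ✓
Count: 6.

6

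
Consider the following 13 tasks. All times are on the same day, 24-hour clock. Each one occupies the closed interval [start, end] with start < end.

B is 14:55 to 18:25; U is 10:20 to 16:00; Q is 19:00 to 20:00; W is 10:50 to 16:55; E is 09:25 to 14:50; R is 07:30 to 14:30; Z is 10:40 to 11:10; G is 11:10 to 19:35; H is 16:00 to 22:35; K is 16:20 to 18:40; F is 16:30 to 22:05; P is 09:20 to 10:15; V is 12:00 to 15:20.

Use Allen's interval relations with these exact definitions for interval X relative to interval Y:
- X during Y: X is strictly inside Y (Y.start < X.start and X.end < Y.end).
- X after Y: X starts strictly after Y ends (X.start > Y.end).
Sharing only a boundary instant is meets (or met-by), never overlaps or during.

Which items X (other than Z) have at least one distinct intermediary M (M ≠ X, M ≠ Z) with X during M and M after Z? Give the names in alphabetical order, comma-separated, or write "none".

Target Z = [10:40, 11:10].
Intermediaries M with M after Z: B, F, H, K, Q, V.
Via B — items with X during B: none.
Via F — items with X during F: Q.
Via H — items with X during H: F, K, Q.
Via K — items with X during K: none.
Via Q — items with X during Q: none.
Via V — items with X during V: none.
Union: F, K, Q.

F, K, Q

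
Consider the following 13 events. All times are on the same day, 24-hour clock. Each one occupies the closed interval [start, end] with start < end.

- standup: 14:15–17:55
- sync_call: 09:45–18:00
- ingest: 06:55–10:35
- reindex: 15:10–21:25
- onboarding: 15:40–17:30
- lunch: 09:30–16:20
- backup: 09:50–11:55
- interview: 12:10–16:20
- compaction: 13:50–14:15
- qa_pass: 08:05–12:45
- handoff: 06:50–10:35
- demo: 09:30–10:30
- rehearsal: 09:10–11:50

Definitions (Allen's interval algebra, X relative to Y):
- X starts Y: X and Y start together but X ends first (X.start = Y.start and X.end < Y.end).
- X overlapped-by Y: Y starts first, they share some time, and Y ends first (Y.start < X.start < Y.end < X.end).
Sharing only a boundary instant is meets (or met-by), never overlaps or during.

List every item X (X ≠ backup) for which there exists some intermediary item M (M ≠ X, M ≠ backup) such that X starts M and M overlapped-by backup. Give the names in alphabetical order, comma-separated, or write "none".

Target backup = [09:50, 11:55].
Intermediaries M with M overlapped-by backup: none.
Union: none.

none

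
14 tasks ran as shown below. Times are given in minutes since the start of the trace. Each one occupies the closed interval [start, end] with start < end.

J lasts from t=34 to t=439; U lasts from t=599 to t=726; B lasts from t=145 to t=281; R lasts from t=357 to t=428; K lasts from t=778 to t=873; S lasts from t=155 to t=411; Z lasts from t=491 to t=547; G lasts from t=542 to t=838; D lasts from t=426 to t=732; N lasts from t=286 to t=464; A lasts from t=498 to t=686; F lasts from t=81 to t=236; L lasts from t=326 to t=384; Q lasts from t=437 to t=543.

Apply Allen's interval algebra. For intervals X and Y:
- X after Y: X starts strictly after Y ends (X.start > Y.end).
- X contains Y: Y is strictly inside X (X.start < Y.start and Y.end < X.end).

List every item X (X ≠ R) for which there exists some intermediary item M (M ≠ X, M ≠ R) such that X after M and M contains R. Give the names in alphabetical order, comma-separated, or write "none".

A, G, K, U, Z

Target R = [t=357, t=428].
Intermediaries M with M contains R: J, N.
Via J — items with X after J: A, G, K, U, Z.
Via N — items with X after N: A, G, K, U, Z.
Union: A, G, K, U, Z.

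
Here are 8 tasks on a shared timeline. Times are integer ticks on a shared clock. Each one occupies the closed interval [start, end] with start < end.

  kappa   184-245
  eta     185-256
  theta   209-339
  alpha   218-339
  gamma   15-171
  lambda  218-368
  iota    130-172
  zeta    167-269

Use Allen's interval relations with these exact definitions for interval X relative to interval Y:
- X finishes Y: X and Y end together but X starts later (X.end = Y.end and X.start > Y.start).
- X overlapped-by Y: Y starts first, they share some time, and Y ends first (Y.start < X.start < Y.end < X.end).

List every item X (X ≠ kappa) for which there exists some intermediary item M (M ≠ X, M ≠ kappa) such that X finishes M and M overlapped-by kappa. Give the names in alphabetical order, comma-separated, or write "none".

alpha

Target kappa = [184, 245].
Intermediaries M with M overlapped-by kappa: alpha, eta, lambda, theta.
Via alpha — items with X finishes alpha: none.
Via eta — items with X finishes eta: none.
Via lambda — items with X finishes lambda: none.
Via theta — items with X finishes theta: alpha.
Union: alpha.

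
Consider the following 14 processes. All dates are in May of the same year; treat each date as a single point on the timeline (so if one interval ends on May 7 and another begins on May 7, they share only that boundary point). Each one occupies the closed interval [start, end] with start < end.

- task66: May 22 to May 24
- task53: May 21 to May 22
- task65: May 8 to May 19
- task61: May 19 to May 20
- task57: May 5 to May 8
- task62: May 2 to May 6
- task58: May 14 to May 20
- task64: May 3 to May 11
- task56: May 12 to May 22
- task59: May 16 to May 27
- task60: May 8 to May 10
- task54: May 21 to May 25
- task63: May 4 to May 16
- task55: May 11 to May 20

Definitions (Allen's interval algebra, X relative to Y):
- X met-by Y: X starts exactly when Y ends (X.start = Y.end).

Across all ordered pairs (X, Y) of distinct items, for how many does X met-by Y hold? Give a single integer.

7

Checking all 182 ordered pairs for relation 'met-by'; matching pairs in alphabetical order:
(task55, task64): task55 met-by task64 ✓
(task59, task63): task59 met-by task63 ✓
(task60, task57): task60 met-by task57 ✓
(task61, task65): task61 met-by task65 ✓
(task65, task57): task65 met-by task57 ✓
(task66, task53): task66 met-by task53 ✓
(task66, task56): task66 met-by task56 ✓
Count: 7.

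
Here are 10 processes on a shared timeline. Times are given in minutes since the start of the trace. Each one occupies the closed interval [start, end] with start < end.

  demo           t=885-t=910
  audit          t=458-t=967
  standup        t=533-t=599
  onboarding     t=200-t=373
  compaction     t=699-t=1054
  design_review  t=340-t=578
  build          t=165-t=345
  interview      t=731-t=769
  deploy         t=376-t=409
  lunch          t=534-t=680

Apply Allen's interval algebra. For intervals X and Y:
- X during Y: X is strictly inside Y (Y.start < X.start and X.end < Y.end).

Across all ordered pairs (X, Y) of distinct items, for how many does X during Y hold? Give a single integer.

7

Checking all 90 ordered pairs for relation 'during'; matching pairs in alphabetical order:
(demo, audit): demo during audit ✓
(demo, compaction): demo during compaction ✓
(deploy, design_review): deploy during design_review ✓
(interview, audit): interview during audit ✓
(interview, compaction): interview during compaction ✓
(lunch, audit): lunch during audit ✓
(standup, audit): standup during audit ✓
Count: 7.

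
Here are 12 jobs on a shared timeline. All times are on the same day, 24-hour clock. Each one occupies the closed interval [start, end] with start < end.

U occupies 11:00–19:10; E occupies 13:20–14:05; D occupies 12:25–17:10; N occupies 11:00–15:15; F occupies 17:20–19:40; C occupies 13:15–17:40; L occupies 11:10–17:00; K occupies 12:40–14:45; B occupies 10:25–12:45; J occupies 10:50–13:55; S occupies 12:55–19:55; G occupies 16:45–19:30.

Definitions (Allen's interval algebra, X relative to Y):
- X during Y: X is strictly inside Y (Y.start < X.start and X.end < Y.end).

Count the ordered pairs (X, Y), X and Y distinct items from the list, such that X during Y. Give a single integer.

17

Checking all 132 ordered pairs for relation 'during'; matching pairs in alphabetical order:
(C, S): C during S ✓
(C, U): C during U ✓
(D, U): D during U ✓
(E, C): E during C ✓
(E, D): E during D ✓
(E, K): E during K ✓
(E, L): E during L ✓
(E, N): E during N ✓
(E, S): E during S ✓
(E, U): E during U ✓
(F, S): F during S ✓
(G, S): G during S ✓
(K, D): K during D ✓
(K, L): K during L ✓
(K, N): K during N ✓
(K, U): K during U ✓
(L, U): L during U ✓
Count: 17.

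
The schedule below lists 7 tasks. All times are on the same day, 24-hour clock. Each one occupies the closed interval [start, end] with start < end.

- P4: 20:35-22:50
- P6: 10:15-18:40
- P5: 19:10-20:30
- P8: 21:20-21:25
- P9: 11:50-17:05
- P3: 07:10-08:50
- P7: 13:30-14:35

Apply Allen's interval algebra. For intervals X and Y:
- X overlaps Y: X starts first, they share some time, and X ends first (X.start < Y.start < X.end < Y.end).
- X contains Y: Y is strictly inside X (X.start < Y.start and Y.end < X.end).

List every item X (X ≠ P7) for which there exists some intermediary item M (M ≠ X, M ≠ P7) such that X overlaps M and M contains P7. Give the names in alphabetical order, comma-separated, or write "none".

Target P7 = [13:30, 14:35].
Intermediaries M with M contains P7: P6, P9.
Via P6 — items with X overlaps P6: none.
Via P9 — items with X overlaps P9: none.
Union: none.

none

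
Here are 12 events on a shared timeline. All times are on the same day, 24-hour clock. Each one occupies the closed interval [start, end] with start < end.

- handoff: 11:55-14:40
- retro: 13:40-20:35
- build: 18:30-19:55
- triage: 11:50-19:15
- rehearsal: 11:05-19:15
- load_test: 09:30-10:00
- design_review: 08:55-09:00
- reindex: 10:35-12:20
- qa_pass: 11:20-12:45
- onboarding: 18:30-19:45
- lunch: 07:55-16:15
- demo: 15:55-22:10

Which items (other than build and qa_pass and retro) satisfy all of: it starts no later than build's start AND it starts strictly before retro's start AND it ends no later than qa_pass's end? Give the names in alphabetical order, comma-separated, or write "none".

Conditions: its start is no later than build's start (X.start <= 18:30) AND its start is strictly before retro's start (X.start < 13:40) AND its end is no later than qa_pass's end (X.end <= 12:45).
demo: start 15:55 <= 18:30? ✓; start 15:55 < 13:40? ✗; end 22:10 <= 12:45? ✗ → no.
design_review: start 08:55 <= 18:30? ✓; start 08:55 < 13:40? ✓; end 09:00 <= 12:45? ✓ → yes.
handoff: start 11:55 <= 18:30? ✓; start 11:55 < 13:40? ✓; end 14:40 <= 12:45? ✗ → no.
load_test: start 09:30 <= 18:30? ✓; start 09:30 < 13:40? ✓; end 10:00 <= 12:45? ✓ → yes.
lunch: start 07:55 <= 18:30? ✓; start 07:55 < 13:40? ✓; end 16:15 <= 12:45? ✗ → no.
onboarding: start 18:30 <= 18:30? ✓; start 18:30 < 13:40? ✗; end 19:45 <= 12:45? ✗ → no.
rehearsal: start 11:05 <= 18:30? ✓; start 11:05 < 13:40? ✓; end 19:15 <= 12:45? ✗ → no.
reindex: start 10:35 <= 18:30? ✓; start 10:35 < 13:40? ✓; end 12:20 <= 12:45? ✓ → yes.
triage: start 11:50 <= 18:30? ✓; start 11:50 < 13:40? ✓; end 19:15 <= 12:45? ✗ → no.
Result: design_review, load_test, reindex.

design_review, load_test, reindex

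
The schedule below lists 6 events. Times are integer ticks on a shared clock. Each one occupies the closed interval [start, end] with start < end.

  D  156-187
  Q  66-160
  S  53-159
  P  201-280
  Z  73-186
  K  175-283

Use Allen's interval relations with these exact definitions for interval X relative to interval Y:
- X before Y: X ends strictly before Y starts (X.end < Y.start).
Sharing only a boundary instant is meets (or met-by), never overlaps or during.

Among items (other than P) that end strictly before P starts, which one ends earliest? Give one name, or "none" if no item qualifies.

Target P = [201, 280].
D [156, 187] → before → candidate.
K [175, 283] → contains → excluded.
Q [66, 160] → before → candidate.
S [53, 159] → before → candidate.
Z [73, 186] → before → candidate.
Among candidates, earliest end is 159 → S.

S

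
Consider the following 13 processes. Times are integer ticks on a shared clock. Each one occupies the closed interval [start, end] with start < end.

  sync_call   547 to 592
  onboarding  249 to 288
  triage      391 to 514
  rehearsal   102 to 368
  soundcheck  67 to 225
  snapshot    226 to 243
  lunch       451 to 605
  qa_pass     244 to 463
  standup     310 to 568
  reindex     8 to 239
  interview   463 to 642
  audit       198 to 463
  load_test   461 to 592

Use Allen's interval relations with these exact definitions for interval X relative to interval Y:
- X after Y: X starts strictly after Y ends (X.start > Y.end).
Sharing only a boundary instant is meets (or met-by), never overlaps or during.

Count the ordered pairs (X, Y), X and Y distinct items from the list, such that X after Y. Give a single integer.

Checking all 156 ordered pairs for relation 'after'; matching pairs in alphabetical order:
(interview, onboarding): interview after onboarding ✓
(interview, rehearsal): interview after rehearsal ✓
(interview, reindex): interview after reindex ✓
(interview, snapshot): interview after snapshot ✓
(interview, soundcheck): interview after soundcheck ✓
(load_test, onboarding): load_test after onboarding ✓
(load_test, rehearsal): load_test after rehearsal ✓
(load_test, reindex): load_test after reindex ✓
(load_test, snapshot): load_test after snapshot ✓
(load_test, soundcheck): load_test after soundcheck ✓
(lunch, onboarding): lunch after onboarding ✓
(lunch, rehearsal): lunch after rehearsal ✓
(lunch, reindex): lunch after reindex ✓
(lunch, snapshot): lunch after snapshot ✓
(lunch, soundcheck): lunch after soundcheck ✓
(onboarding, reindex): onboarding after reindex ✓
(onboarding, snapshot): onboarding after snapshot ✓
(onboarding, soundcheck): onboarding after soundcheck ✓
(qa_pass, reindex): qa_pass after reindex ✓
(qa_pass, snapshot): qa_pass after snapshot ✓
(qa_pass, soundcheck): qa_pass after soundcheck ✓
(snapshot, soundcheck): snapshot after soundcheck ✓
(standup, onboarding): standup after onboarding ✓
(standup, reindex): standup after reindex ✓
... plus 15 further pairs not listed.
Count: 39.

39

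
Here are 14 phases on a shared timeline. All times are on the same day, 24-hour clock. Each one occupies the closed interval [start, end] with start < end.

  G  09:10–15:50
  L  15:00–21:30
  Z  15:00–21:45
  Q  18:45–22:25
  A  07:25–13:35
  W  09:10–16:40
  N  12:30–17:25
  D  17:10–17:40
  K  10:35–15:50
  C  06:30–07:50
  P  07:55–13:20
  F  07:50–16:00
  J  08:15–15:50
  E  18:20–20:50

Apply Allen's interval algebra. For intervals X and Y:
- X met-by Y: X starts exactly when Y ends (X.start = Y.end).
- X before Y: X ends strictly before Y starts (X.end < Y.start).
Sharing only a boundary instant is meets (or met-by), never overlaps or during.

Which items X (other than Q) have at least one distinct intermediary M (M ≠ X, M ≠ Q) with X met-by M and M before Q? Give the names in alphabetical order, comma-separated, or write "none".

Target Q = [18:45, 22:25].
Intermediaries M with M before Q: A, C, D, F, G, J, K, N, P, W.
Via A — items with X met-by A: none.
Via C — items with X met-by C: F.
Via D — items with X met-by D: none.
Via F — items with X met-by F: none.
Via G — items with X met-by G: none.
Via J — items with X met-by J: none.
Via K — items with X met-by K: none.
Via N — items with X met-by N: none.
Via P — items with X met-by P: none.
Via W — items with X met-by W: none.
Union: F.

F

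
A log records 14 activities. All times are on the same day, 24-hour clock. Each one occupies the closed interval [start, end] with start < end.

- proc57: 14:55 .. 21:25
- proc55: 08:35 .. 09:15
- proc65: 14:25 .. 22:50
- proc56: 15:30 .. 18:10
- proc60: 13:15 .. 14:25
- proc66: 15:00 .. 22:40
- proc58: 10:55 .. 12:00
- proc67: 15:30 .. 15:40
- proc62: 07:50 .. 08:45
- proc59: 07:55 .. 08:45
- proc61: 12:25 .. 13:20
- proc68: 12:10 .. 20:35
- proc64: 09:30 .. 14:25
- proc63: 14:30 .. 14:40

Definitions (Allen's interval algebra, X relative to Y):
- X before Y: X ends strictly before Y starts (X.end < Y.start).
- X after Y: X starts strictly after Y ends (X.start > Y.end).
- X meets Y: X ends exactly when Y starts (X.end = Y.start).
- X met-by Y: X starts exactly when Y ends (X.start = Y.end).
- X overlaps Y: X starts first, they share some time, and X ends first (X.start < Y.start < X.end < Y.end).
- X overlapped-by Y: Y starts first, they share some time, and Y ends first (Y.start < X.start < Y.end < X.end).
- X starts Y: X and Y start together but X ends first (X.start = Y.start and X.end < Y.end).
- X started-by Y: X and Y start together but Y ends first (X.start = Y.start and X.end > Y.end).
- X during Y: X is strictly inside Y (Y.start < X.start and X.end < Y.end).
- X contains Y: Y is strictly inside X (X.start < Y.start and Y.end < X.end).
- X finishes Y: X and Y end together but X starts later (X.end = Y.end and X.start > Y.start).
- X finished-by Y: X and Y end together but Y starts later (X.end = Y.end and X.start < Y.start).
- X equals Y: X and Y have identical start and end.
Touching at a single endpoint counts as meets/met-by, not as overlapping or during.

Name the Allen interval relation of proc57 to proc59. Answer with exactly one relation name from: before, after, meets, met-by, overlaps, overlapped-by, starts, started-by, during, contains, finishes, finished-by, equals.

proc57 = [14:55, 21:25]; proc59 = [07:55, 08:45].
Compare endpoints: proc57.start > proc59.start, proc57.start > proc59.end, proc57.end > proc59.start, proc57.end > proc59.end.
That pattern is 'after'.

after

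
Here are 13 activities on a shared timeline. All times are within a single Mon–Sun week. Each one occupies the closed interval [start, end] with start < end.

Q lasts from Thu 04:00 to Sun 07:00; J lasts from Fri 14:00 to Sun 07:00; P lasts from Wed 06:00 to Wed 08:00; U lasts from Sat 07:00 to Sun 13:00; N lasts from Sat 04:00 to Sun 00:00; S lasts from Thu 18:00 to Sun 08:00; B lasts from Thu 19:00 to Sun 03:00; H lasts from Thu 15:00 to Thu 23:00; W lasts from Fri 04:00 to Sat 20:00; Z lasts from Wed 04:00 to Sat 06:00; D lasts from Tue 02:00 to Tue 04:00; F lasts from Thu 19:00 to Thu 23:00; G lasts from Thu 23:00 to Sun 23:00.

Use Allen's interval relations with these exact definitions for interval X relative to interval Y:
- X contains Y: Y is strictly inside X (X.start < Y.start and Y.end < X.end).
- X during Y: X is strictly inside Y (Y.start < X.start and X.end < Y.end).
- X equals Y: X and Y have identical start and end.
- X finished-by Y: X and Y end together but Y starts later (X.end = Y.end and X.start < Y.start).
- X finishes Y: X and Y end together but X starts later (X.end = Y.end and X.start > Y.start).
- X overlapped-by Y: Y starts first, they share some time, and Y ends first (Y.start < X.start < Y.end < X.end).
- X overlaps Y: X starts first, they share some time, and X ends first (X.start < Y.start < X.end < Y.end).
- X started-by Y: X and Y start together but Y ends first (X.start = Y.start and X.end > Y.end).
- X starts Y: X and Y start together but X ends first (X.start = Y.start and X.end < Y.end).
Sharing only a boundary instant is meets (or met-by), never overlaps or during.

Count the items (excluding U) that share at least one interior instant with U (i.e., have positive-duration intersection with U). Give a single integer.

Target U = [Sat 07:00, Sun 13:00].
B [Thu 19:00, Sun 03:00] → overlaps → counts.
D [Tue 02:00, Tue 04:00] → before → no.
F [Thu 19:00, Thu 23:00] → before → no.
G [Thu 23:00, Sun 23:00] → contains → counts.
H [Thu 15:00, Thu 23:00] → before → no.
J [Fri 14:00, Sun 07:00] → overlaps → counts.
N [Sat 04:00, Sun 00:00] → overlaps → counts.
P [Wed 06:00, Wed 08:00] → before → no.
Q [Thu 04:00, Sun 07:00] → overlaps → counts.
S [Thu 18:00, Sun 08:00] → overlaps → counts.
W [Fri 04:00, Sat 20:00] → overlaps → counts.
Z [Wed 04:00, Sat 06:00] → before → no.
Total: 7.

7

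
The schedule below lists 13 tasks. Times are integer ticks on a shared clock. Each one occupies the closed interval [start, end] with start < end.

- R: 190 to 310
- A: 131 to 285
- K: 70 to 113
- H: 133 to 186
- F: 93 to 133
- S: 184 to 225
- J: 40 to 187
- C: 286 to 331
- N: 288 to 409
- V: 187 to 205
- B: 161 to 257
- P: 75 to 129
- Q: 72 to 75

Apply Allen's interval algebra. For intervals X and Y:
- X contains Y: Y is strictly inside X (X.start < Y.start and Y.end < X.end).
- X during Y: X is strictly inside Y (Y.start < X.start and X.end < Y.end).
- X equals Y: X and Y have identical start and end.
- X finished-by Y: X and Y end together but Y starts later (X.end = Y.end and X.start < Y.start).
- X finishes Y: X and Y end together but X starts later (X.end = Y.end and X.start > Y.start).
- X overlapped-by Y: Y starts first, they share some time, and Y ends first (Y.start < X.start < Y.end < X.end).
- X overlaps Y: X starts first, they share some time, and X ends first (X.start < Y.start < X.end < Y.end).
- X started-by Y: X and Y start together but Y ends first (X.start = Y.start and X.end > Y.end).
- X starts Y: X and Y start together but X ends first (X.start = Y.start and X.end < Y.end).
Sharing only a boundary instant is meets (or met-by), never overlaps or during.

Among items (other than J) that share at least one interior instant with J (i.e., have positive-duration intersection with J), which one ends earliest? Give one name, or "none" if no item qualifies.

Target J = [40, 187].
A [131, 285] → overlapped-by → candidate.
B [161, 257] → overlapped-by → candidate.
C [286, 331] → after → excluded.
F [93, 133] → during → candidate.
H [133, 186] → during → candidate.
K [70, 113] → during → candidate.
N [288, 409] → after → excluded.
P [75, 129] → during → candidate.
Q [72, 75] → during → candidate.
R [190, 310] → after → excluded.
S [184, 225] → overlapped-by → candidate.
V [187, 205] → met-by → excluded.
Among candidates, earliest end is 75 → Q.

Q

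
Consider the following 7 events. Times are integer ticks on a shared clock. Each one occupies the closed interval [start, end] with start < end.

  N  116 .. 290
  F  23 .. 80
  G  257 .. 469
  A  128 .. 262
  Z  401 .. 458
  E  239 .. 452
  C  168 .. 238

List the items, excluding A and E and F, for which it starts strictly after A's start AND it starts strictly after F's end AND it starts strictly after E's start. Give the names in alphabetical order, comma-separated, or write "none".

Conditions: its start is strictly after A's start (X.start > 128) AND its start is strictly after F's end (X.start > 80) AND its start is strictly after E's start (X.start > 239).
C: start 168 > 128? ✓; start 168 > 80? ✓; start 168 > 239? ✗ → no.
G: start 257 > 128? ✓; start 257 > 80? ✓; start 257 > 239? ✓ → yes.
N: start 116 > 128? ✗; start 116 > 80? ✓; start 116 > 239? ✗ → no.
Z: start 401 > 128? ✓; start 401 > 80? ✓; start 401 > 239? ✓ → yes.
Result: G, Z.

G, Z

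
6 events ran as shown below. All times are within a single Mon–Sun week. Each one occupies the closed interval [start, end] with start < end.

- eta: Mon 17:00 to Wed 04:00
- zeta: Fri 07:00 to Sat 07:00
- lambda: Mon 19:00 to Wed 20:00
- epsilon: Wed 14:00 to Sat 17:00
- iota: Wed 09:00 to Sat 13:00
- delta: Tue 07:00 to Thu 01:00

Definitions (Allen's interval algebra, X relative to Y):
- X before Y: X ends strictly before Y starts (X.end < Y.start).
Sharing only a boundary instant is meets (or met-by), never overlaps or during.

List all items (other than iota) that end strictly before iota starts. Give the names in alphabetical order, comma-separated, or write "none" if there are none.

Target iota = [Wed 09:00, Sat 13:00].
delta [Tue 07:00, Thu 01:00] → overlaps → no.
epsilon [Wed 14:00, Sat 17:00] → overlapped-by → no.
eta [Mon 17:00, Wed 04:00] → before → yes.
lambda [Mon 19:00, Wed 20:00] → overlaps → no.
zeta [Fri 07:00, Sat 07:00] → during → no.
Result: eta.

eta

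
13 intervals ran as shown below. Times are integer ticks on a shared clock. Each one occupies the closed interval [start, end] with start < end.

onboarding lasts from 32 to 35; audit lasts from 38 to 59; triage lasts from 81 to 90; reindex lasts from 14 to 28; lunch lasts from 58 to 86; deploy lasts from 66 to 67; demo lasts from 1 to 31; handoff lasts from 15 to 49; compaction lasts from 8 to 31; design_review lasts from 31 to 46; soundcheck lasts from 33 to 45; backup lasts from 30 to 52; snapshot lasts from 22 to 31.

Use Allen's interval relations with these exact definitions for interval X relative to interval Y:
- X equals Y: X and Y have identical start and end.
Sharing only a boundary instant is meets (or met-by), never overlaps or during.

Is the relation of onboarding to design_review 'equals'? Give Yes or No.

No

onboarding = [32, 35], design_review = [31, 46].
Actual relation of onboarding to design_review: during.
Asked whether 'equals' holds → No.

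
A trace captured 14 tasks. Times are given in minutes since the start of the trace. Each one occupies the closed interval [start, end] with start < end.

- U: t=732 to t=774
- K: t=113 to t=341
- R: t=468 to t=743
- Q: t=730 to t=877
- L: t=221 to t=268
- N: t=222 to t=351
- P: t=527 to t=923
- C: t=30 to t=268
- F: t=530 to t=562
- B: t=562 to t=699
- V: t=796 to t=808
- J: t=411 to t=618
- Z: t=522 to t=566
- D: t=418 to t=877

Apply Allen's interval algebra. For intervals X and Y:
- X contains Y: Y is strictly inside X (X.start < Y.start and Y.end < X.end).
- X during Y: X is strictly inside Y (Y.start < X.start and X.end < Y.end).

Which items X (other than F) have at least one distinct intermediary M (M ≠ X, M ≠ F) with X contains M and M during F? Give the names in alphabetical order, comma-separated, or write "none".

none

Target F = [t=530, t=562].
Intermediaries M with M during F: none.
Union: none.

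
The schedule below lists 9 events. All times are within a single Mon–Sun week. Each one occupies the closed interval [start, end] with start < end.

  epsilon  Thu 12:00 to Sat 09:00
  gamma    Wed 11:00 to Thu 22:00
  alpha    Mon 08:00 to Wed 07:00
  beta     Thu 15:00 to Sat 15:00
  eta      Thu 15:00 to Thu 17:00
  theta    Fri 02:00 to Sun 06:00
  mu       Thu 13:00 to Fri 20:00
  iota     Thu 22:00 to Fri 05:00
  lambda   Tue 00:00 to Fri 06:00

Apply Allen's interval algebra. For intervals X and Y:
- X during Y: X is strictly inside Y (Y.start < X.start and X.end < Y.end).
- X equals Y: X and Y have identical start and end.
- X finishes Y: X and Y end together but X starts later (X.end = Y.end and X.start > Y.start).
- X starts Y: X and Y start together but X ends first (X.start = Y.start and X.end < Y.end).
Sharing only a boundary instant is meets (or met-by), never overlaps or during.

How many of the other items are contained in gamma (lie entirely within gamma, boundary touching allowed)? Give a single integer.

1

Target gamma = [Wed 11:00, Thu 22:00].
alpha [Mon 08:00, Wed 07:00] → before → no.
beta [Thu 15:00, Sat 15:00] → overlapped-by → no.
epsilon [Thu 12:00, Sat 09:00] → overlapped-by → no.
eta [Thu 15:00, Thu 17:00] → during → counts.
iota [Thu 22:00, Fri 05:00] → met-by → no.
lambda [Tue 00:00, Fri 06:00] → contains → no.
mu [Thu 13:00, Fri 20:00] → overlapped-by → no.
theta [Fri 02:00, Sun 06:00] → after → no.
Total: 1.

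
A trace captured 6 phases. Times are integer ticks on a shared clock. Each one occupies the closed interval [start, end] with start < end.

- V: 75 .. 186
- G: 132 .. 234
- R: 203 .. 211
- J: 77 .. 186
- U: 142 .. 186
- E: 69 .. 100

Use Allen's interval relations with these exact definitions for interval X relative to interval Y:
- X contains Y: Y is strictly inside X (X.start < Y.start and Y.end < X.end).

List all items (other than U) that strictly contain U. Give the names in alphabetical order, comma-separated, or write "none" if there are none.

G

Target U = [142, 186].
E [69, 100] → before → no.
G [132, 234] → contains → yes.
J [77, 186] → finished-by → no.
R [203, 211] → after → no.
V [75, 186] → finished-by → no.
Result: G.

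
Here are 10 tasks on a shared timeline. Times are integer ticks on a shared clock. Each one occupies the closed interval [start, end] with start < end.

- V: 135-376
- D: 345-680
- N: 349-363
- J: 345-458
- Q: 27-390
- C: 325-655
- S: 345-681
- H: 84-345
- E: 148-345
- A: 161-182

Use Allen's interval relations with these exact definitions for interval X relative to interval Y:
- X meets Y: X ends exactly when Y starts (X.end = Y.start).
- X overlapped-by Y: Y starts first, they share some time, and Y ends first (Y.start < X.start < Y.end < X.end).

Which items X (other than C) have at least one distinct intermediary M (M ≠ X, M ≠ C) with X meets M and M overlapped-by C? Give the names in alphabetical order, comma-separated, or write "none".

E, H

Target C = [325, 655].
Intermediaries M with M overlapped-by C: D, S.
Via D — items with X meets D: E, H.
Via S — items with X meets S: E, H.
Union: E, H.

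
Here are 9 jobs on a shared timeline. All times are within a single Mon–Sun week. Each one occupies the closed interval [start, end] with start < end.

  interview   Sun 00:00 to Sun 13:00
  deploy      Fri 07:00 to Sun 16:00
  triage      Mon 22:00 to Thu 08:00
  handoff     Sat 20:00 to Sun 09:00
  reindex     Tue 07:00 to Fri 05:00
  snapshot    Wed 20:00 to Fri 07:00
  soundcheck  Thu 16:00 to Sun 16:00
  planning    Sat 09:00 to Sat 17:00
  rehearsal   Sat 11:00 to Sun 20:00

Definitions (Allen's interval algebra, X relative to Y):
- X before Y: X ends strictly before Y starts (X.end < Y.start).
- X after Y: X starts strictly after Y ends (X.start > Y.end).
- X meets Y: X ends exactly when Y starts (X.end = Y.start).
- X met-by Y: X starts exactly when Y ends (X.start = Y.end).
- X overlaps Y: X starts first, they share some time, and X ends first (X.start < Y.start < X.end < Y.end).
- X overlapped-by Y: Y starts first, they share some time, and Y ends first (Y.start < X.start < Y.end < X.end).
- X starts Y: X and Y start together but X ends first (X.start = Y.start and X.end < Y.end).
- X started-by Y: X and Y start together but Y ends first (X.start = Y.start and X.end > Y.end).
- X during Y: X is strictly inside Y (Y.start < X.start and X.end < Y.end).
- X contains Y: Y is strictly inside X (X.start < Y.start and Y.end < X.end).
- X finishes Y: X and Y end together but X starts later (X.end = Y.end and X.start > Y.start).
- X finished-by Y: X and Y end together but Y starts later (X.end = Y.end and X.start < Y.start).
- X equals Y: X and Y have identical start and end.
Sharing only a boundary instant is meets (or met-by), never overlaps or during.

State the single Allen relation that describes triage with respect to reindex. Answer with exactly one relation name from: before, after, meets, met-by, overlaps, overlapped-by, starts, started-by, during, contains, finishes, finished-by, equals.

triage = [Mon 22:00, Thu 08:00]; reindex = [Tue 07:00, Fri 05:00].
Compare endpoints: triage.start < reindex.start, triage.start < reindex.end, triage.end > reindex.start, triage.end < reindex.end.
That pattern is 'overlaps'.

overlaps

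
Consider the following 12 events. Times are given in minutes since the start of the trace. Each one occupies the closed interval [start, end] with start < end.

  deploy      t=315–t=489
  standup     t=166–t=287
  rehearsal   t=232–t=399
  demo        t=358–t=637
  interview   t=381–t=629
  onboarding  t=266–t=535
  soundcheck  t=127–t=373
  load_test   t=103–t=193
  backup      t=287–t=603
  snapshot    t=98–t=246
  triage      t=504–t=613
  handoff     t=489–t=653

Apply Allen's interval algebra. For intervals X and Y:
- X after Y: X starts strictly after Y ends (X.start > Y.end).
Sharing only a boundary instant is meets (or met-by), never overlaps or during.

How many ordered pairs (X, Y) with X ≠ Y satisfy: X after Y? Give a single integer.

Checking all 132 ordered pairs for relation 'after'; matching pairs in alphabetical order:
(backup, load_test): backup after load_test ✓
(backup, snapshot): backup after snapshot ✓
(demo, load_test): demo after load_test ✓
(demo, snapshot): demo after snapshot ✓
(demo, standup): demo after standup ✓
(deploy, load_test): deploy after load_test ✓
(deploy, snapshot): deploy after snapshot ✓
(deploy, standup): deploy after standup ✓
(handoff, load_test): handoff after load_test ✓
(handoff, rehearsal): handoff after rehearsal ✓
(handoff, snapshot): handoff after snapshot ✓
(handoff, soundcheck): handoff after soundcheck ✓
(handoff, standup): handoff after standup ✓
(interview, load_test): interview after load_test ✓
(interview, snapshot): interview after snapshot ✓
(interview, soundcheck): interview after soundcheck ✓
(interview, standup): interview after standup ✓
(onboarding, load_test): onboarding after load_test ✓
(onboarding, snapshot): onboarding after snapshot ✓
(rehearsal, load_test): rehearsal after load_test ✓
(triage, deploy): triage after deploy ✓
(triage, load_test): triage after load_test ✓
(triage, rehearsal): triage after rehearsal ✓
(triage, snapshot): triage after snapshot ✓
... plus 2 further pairs not listed.
Count: 26.

26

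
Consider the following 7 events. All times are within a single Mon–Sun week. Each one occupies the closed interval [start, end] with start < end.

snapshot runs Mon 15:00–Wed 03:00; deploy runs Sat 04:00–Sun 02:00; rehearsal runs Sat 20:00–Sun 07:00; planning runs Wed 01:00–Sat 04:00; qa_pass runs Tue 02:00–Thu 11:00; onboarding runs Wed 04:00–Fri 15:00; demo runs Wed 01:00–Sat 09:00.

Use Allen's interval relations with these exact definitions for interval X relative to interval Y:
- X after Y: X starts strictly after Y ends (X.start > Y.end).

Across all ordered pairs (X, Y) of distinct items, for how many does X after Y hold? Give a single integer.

Checking all 42 ordered pairs for relation 'after'; matching pairs in alphabetical order:
(deploy, onboarding): deploy after onboarding ✓
(deploy, qa_pass): deploy after qa_pass ✓
(deploy, snapshot): deploy after snapshot ✓
(onboarding, snapshot): onboarding after snapshot ✓
(rehearsal, demo): rehearsal after demo ✓
(rehearsal, onboarding): rehearsal after onboarding ✓
(rehearsal, planning): rehearsal after planning ✓
(rehearsal, qa_pass): rehearsal after qa_pass ✓
(rehearsal, snapshot): rehearsal after snapshot ✓
Count: 9.

9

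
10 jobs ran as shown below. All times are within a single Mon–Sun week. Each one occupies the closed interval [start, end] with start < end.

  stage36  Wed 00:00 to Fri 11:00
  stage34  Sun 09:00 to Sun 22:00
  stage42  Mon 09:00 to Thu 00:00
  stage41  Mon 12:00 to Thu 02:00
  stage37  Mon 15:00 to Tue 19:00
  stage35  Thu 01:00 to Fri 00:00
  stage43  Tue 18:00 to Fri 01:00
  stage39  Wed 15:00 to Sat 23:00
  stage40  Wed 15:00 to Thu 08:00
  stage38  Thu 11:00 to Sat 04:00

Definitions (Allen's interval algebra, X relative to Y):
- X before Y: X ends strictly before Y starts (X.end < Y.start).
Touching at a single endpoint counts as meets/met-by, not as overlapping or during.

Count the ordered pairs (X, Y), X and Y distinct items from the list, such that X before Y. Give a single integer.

18

Checking all 90 ordered pairs for relation 'before'; matching pairs in alphabetical order:
(stage35, stage34): stage35 before stage34 ✓
(stage36, stage34): stage36 before stage34 ✓
(stage37, stage34): stage37 before stage34 ✓
(stage37, stage35): stage37 before stage35 ✓
(stage37, stage36): stage37 before stage36 ✓
(stage37, stage38): stage37 before stage38 ✓
(stage37, stage39): stage37 before stage39 ✓
(stage37, stage40): stage37 before stage40 ✓
(stage38, stage34): stage38 before stage34 ✓
(stage39, stage34): stage39 before stage34 ✓
(stage40, stage34): stage40 before stage34 ✓
(stage40, stage38): stage40 before stage38 ✓
(stage41, stage34): stage41 before stage34 ✓
(stage41, stage38): stage41 before stage38 ✓
(stage42, stage34): stage42 before stage34 ✓
(stage42, stage35): stage42 before stage35 ✓
(stage42, stage38): stage42 before stage38 ✓
(stage43, stage34): stage43 before stage34 ✓
Count: 18.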